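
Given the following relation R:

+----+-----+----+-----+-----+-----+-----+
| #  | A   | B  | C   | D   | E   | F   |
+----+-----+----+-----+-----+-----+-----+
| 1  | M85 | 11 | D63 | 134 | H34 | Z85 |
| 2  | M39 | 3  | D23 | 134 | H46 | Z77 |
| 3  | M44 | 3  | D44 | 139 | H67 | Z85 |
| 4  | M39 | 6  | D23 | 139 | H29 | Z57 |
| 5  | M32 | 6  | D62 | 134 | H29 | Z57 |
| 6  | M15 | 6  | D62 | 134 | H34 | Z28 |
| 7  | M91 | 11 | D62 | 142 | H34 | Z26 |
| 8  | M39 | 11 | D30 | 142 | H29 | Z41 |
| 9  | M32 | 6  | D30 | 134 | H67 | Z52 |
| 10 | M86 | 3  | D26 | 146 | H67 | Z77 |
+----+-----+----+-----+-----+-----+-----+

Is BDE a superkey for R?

Yes

All 10 rows have distinct BDE values, so BDE → (all attributes) holds and BDE is a superkey.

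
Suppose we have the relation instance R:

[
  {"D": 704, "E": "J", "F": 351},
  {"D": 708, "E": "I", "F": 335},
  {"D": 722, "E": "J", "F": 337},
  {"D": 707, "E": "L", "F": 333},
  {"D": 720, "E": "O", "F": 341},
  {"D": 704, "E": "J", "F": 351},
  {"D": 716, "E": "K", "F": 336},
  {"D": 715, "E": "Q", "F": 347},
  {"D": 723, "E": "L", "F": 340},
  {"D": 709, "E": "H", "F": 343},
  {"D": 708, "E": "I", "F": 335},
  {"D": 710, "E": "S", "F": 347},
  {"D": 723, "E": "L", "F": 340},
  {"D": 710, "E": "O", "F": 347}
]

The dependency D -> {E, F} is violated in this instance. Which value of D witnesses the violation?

710

D=704: 2 rows → {E,F} = (J, 351), (J, 351) ✓
D=708: 2 rows → {E,F} = (I, 335), (I, 335) ✓
D=722: 1 row → {E,F} = (J, 337) ✓
D=707: 1 row → {E,F} = (L, 333) ✓
D=720: 1 row → {E,F} = (O, 341) ✓
D=716: 1 row → {E,F} = (K, 336) ✓
D=715: 1 row → {E,F} = (Q, 347) ✓
D=723: 2 rows → {E,F} = (L, 340), (L, 340) ✓
D=709: 1 row → {E,F} = (H, 343) ✓
D=710: 2 rows → {E,F} takes values {(S, 347), (O, 347)} — violation
The only D value with inconsistent RHS is D=710.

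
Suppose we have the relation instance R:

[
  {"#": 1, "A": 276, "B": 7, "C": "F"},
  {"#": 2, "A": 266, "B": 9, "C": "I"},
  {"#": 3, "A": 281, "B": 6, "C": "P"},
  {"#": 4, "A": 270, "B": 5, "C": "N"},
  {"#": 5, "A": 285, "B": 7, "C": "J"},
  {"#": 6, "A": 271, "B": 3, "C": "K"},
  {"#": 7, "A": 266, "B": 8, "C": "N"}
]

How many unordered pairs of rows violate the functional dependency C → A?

1

C=N: violating pairs (4,7) — 1 pair.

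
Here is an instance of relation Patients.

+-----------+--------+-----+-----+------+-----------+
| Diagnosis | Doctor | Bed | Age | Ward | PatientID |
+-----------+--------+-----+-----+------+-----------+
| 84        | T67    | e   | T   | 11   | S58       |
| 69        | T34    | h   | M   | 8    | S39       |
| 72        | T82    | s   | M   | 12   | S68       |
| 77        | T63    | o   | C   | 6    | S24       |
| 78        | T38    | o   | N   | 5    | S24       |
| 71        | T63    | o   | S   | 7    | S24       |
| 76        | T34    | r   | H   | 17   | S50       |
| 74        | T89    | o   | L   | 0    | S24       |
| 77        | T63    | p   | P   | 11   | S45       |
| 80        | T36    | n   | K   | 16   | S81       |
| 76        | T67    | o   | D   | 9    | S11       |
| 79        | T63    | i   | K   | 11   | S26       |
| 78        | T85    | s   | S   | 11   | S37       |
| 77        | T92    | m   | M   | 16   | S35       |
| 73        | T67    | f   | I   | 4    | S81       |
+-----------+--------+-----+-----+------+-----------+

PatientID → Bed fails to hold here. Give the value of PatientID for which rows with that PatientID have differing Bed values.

PatientID=S58: 1 row → Bed = e ✓
PatientID=S39: 1 row → Bed = h ✓
PatientID=S68: 1 row → Bed = s ✓
PatientID=S24: 4 rows → Bed = o, o, o, o ✓
PatientID=S50: 1 row → Bed = r ✓
PatientID=S45: 1 row → Bed = p ✓
PatientID=S81: 2 rows → Bed takes values {n, f} — violation
PatientID=S11: 1 row → Bed = o ✓
PatientID=S26: 1 row → Bed = i ✓
PatientID=S37: 1 row → Bed = s ✓
PatientID=S35: 1 row → Bed = m ✓
The only PatientID value with inconsistent Bed is PatientID=S81.

S81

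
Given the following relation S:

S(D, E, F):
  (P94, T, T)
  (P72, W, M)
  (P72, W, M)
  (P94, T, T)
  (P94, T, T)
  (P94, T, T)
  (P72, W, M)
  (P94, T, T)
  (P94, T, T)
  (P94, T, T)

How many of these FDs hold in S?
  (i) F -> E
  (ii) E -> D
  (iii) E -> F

3

(i) F -> E: every LHS value maps to a single RHS value — holds.
(ii) E -> D: every LHS value maps to a single RHS value — holds.
(iii) E -> F: every LHS value maps to a single RHS value — holds.
3 of the 3 dependencies hold.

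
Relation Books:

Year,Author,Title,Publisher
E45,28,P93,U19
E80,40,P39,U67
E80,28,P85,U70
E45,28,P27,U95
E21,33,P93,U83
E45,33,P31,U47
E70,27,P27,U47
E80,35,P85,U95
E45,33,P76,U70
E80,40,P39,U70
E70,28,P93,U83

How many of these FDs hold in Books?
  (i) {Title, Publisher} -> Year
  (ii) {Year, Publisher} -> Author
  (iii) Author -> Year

(i) {Title, Publisher} -> Year: (Title=P93, Publisher=U83): 2 rows → Year takes values {E21, E70} — violation — fails.
(ii) {Year, Publisher} -> Author: (Year=E80, Publisher=U70): 2 rows → Author takes values {28, 40} — violation — fails.
(iii) Author -> Year: Author=28: 4 rows → Year takes values {E45, E80, E70} — violation; Author=33: 3 rows → Year takes values {E21, E45} — violation — fails.
None of the 3 dependencies hold.

0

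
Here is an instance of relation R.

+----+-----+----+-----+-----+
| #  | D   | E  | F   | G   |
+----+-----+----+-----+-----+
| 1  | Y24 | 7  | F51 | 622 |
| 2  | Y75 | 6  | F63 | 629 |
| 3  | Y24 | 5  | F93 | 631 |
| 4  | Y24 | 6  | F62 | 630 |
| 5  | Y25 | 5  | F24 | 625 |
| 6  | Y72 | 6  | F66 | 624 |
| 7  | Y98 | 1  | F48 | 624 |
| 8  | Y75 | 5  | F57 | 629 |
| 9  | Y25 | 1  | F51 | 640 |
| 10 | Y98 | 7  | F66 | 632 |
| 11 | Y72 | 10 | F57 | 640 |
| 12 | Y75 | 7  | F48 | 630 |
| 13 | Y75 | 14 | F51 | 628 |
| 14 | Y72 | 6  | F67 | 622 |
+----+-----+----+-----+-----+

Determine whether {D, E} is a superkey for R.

No

Rows 6 and 14 have the same {D, E} value (D=Y72, E=6) but are distinct tuples, so {D, E} does not determine every attribute — not a superkey.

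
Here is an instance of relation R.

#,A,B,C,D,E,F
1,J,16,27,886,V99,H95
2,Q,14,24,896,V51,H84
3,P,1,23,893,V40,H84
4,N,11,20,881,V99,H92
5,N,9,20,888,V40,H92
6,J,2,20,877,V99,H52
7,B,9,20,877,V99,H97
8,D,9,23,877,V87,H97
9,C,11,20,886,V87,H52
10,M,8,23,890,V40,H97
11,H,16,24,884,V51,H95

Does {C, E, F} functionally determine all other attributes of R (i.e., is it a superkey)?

Yes

All 11 rows have distinct {C, E, F} values, so {C, E, F} → (all attributes) holds and {C, E, F} is a superkey.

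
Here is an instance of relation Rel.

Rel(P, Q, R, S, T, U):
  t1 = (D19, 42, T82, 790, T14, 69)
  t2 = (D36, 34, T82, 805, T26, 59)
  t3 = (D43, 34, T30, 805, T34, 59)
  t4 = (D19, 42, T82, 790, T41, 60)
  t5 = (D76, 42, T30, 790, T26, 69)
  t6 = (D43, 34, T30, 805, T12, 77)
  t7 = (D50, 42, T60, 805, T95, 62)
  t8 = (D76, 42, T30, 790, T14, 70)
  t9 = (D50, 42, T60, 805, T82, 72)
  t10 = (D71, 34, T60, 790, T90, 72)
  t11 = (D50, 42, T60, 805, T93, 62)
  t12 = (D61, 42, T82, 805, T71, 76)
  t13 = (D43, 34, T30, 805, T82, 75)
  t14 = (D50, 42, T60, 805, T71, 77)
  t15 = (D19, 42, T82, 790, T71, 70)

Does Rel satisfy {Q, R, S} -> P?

(Q=42, R=T82, S=790): rows 1, 4, 15 → P = D19, D19, D19 ✓
(Q=34, R=T82, S=805): row 2 → P = D36 ✓
(Q=34, R=T30, S=805): rows 3, 6, 13 → P = D43, D43, D43 ✓
(Q=42, R=T30, S=790): rows 5, 8 → P = D76, D76 ✓
(Q=42, R=T60, S=805): rows 7, 9, 11, 14 → P = D50, D50, D50, D50 ✓
(Q=34, R=T60, S=790): row 10 → P = D71 ✓
(Q=42, R=T82, S=805): row 12 → P = D61 ✓
Every {Q, R, S} value is associated with a single P value, so {Q, R, S} -> P holds.

Yes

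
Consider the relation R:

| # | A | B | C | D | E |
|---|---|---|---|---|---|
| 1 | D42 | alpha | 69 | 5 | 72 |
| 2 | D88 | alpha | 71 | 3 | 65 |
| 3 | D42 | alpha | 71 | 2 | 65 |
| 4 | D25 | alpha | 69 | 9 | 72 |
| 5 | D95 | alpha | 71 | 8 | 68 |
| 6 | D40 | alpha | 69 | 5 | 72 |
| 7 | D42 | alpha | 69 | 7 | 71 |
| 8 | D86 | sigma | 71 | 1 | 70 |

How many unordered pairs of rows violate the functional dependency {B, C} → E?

(B=alpha, C=69): violating pairs (1,7), (4,7), (6,7) — 3 pairs.
(B=alpha, C=71): violating pairs (2,5), (3,5) — 2 pairs.

5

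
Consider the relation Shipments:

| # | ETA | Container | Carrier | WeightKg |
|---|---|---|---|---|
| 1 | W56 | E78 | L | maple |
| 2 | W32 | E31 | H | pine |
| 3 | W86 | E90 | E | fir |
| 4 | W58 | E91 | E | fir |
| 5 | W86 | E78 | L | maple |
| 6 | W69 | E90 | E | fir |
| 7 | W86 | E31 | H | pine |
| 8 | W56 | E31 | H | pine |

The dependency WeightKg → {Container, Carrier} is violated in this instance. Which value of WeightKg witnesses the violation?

WeightKg=maple: rows 1, 5 → {Container,Carrier} = (E78, L), (E78, L) ✓
WeightKg=pine: rows 2, 7, 8 → {Container,Carrier} = (E31, H), (E31, H), (E31, H) ✓
WeightKg=fir: rows 3, 4, 6 → {Container,Carrier} takes values {(E90, E), (E91, E)} — violation
The only WeightKg value with inconsistent RHS is WeightKg=fir.

fir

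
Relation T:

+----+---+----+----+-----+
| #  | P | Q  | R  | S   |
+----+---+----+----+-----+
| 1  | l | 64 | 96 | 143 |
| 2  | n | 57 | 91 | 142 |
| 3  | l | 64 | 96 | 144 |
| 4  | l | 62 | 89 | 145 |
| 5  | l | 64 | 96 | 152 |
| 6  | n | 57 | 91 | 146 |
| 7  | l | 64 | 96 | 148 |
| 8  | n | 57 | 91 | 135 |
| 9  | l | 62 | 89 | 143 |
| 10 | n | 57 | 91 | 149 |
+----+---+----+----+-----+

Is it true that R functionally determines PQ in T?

Yes

R=96: rows 1, 3, 5, 7 → {P,Q} = (l, 64), (l, 64), (l, 64), (l, 64) ✓
R=91: rows 2, 6, 8, 10 → {P,Q} = (n, 57), (n, 57), (n, 57), (n, 57) ✓
R=89: rows 4, 9 → {P,Q} = (l, 62), (l, 62) ✓
Every R value is associated with a single PQ value, so R -> PQ holds.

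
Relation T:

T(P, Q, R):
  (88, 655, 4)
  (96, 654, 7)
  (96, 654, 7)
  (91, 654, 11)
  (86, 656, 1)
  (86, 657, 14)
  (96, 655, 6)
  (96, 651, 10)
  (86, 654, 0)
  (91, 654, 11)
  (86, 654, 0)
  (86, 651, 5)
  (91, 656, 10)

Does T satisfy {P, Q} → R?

Yes

(P=88, Q=655): 1 row → R = 4 ✓
(P=96, Q=654): 2 rows → R = 7, 7 ✓
(P=91, Q=654): 2 rows → R = 11, 11 ✓
(P=86, Q=656): 1 row → R = 1 ✓
(P=86, Q=657): 1 row → R = 14 ✓
(P=96, Q=655): 1 row → R = 6 ✓
(P=96, Q=651): 1 row → R = 10 ✓
(P=86, Q=654): 2 rows → R = 0, 0 ✓
(P=86, Q=651): 1 row → R = 5 ✓
(P=91, Q=656): 1 row → R = 10 ✓
Every {P, Q} value is associated with a single R value, so {P, Q} → R holds.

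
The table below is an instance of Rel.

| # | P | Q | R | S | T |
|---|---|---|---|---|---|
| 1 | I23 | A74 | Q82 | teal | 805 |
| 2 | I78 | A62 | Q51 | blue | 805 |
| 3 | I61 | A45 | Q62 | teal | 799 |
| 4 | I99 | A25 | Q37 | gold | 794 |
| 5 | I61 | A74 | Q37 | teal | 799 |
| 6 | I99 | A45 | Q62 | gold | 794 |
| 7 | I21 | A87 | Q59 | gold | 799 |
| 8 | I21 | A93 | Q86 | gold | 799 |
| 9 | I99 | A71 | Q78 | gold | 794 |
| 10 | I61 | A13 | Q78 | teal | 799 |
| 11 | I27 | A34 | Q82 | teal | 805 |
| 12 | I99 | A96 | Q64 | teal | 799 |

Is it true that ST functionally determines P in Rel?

No

(S=teal, T=805): rows 1, 11 → P takes values {I23, I27} — violation
(S=blue, T=805): row 2 → P = I78 ✓
(S=teal, T=799): rows 3, 5, 10, 12 → P takes values {I61, I99} — violation
(S=gold, T=794): rows 4, 6, 9 → P = I99, I99, I99 ✓
(S=gold, T=799): rows 7, 8 → P = I21, I21 ✓
Two rows agree on ST but differ on P, so ST -> P does not hold.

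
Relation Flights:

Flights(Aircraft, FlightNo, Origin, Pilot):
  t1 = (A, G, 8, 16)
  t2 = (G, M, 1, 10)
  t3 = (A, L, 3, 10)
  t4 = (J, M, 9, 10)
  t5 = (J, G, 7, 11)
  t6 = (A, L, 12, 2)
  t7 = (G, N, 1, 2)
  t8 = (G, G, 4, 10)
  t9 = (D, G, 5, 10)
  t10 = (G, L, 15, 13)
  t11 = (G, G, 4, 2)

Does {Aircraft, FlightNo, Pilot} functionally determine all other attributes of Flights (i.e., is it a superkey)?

Yes

All 11 rows have distinct {Aircraft, FlightNo, Pilot} values, so {Aircraft, FlightNo, Pilot} → (all attributes) holds and {Aircraft, FlightNo, Pilot} is a superkey.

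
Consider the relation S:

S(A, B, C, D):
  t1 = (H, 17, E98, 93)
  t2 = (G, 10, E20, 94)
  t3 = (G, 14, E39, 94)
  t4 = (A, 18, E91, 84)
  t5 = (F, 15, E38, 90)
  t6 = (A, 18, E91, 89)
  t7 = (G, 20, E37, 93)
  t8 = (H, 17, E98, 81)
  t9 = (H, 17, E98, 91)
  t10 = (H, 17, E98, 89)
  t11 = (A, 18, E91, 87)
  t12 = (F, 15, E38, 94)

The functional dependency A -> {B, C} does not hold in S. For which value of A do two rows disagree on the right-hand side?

A=H: rows 1, 8, 9, 10 → {B,C} = (17, E98), (17, E98), (17, E98), (17, E98) ✓
A=G: rows 2, 3, 7 → {B,C} takes values {(10, E20), (14, E39), (20, E37)} — violation
A=A: rows 4, 6, 11 → {B,C} = (18, E91), (18, E91), (18, E91) ✓
A=F: rows 5, 12 → {B,C} = (15, E38), (15, E38) ✓
The only A value with inconsistent RHS is A=G.

G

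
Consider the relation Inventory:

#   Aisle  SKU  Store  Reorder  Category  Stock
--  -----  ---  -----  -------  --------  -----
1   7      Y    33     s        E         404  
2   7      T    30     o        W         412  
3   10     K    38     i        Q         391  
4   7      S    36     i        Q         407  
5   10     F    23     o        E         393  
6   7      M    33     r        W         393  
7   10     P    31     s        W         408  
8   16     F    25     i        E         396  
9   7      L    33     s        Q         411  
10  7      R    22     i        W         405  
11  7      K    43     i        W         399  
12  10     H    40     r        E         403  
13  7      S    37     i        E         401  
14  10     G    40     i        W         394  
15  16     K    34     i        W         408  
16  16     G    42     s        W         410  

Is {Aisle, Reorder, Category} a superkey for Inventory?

Rows 10 and 11 have the same {Aisle, Reorder, Category} value (Aisle=7, Reorder=i, Category=W) but are distinct tuples, so {Aisle, Reorder, Category} does not determine every attribute — not a superkey.

No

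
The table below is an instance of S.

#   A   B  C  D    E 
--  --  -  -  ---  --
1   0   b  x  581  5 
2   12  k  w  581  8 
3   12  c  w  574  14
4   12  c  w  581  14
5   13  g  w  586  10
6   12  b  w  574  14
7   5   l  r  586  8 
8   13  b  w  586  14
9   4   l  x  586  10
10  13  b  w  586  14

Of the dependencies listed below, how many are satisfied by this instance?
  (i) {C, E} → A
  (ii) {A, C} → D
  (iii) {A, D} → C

(i) {C, E} → A: (C=w, E=14): rows 3, 4, 6, 8, 10 → A takes values {12, 13} — violation — fails.
(ii) {A, C} → D: (A=12, C=w): rows 2, 3, 4, 6 → D takes values {581, 574} — violation — fails.
(iii) {A, D} → C: every LHS value maps to a single RHS value — holds.
1 of the 3 dependencies holds.

1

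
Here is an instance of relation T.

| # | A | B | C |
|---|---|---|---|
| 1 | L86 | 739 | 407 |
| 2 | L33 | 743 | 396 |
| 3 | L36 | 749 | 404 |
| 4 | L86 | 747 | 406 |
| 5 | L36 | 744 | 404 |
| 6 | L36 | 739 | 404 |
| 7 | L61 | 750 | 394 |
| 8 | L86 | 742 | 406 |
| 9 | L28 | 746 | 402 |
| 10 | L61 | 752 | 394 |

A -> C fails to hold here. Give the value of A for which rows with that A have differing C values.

A=L86: rows 1, 4, 8 → C takes values {407, 406} — violation
A=L33: row 2 → C = 396 ✓
A=L36: rows 3, 5, 6 → C = 404, 404, 404 ✓
A=L61: rows 7, 10 → C = 394, 394 ✓
A=L28: row 9 → C = 402 ✓
The only A value with inconsistent C is A=L86.

L86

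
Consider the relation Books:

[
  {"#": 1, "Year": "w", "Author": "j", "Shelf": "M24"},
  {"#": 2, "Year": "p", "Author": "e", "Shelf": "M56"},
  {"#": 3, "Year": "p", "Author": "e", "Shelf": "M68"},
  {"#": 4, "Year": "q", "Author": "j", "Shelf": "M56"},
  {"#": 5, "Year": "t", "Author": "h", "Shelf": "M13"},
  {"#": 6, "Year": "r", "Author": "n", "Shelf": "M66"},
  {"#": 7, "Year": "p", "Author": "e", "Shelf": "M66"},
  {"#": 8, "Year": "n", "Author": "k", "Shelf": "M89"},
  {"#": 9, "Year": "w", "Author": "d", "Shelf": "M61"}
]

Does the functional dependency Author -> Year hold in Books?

No

Author=j: rows 1, 4 → Year takes values {w, q} — violation
Author=e: rows 2, 3, 7 → Year = p, p, p ✓
Author=h: row 5 → Year = t ✓
Author=n: row 6 → Year = r ✓
Author=k: row 8 → Year = n ✓
Author=d: row 9 → Year = w ✓
Two rows agree on Author but differ on Year, so Author -> Year does not hold.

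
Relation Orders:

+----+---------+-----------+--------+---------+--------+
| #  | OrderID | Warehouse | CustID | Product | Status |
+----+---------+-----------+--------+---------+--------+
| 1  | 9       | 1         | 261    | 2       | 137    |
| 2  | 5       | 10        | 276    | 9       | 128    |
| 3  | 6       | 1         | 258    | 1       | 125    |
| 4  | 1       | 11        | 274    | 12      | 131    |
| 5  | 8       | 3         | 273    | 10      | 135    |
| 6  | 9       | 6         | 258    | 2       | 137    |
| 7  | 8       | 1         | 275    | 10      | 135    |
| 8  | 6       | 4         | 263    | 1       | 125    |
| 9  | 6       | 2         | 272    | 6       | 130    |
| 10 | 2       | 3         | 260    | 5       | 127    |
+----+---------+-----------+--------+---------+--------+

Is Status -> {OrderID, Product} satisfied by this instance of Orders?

Yes

Status=137: rows 1, 6 → {OrderID,Product} = (9, 2), (9, 2) ✓
Status=128: row 2 → {OrderID,Product} = (5, 9) ✓
Status=125: rows 3, 8 → {OrderID,Product} = (6, 1), (6, 1) ✓
Status=131: row 4 → {OrderID,Product} = (1, 12) ✓
Status=135: rows 5, 7 → {OrderID,Product} = (8, 10), (8, 10) ✓
Status=130: row 9 → {OrderID,Product} = (6, 6) ✓
Status=127: row 10 → {OrderID,Product} = (2, 5) ✓
Every Status value is associated with a single {OrderID, Product} value, so Status -> {OrderID, Product} holds.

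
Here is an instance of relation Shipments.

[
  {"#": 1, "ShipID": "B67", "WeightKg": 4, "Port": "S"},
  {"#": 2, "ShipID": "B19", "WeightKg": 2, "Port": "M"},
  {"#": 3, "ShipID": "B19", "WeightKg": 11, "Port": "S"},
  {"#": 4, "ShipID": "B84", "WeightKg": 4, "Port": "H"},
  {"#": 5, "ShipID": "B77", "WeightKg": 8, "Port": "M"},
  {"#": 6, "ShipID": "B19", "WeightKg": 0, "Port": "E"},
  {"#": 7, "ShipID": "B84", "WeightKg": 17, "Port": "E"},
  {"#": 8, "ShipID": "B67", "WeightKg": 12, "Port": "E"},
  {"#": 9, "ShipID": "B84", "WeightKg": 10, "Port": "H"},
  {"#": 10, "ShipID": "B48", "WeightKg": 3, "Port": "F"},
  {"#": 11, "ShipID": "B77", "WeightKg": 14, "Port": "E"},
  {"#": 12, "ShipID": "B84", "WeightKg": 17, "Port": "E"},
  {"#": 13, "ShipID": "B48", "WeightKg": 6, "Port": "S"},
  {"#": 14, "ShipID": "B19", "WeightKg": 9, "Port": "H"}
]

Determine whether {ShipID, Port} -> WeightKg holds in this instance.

No

(ShipID=B67, Port=S): row 1 → WeightKg = 4 ✓
(ShipID=B19, Port=M): row 2 → WeightKg = 2 ✓
(ShipID=B19, Port=S): row 3 → WeightKg = 11 ✓
(ShipID=B84, Port=H): rows 4, 9 → WeightKg takes values {4, 10} — violation
(ShipID=B77, Port=M): row 5 → WeightKg = 8 ✓
(ShipID=B19, Port=E): row 6 → WeightKg = 0 ✓
(ShipID=B84, Port=E): rows 7, 12 → WeightKg = 17, 17 ✓
(ShipID=B67, Port=E): row 8 → WeightKg = 12 ✓
(ShipID=B48, Port=F): row 10 → WeightKg = 3 ✓
(ShipID=B77, Port=E): row 11 → WeightKg = 14 ✓
(ShipID=B48, Port=S): row 13 → WeightKg = 6 ✓
(ShipID=B19, Port=H): row 14 → WeightKg = 9 ✓
Two rows agree on {ShipID, Port} but differ on WeightKg, so {ShipID, Port} -> WeightKg does not hold.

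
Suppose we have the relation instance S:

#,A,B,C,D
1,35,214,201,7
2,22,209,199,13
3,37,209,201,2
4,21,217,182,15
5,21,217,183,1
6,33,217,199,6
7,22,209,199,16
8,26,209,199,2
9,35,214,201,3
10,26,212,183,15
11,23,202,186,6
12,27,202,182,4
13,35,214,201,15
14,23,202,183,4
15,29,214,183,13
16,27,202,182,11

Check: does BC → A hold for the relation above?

No

(B=214, C=201): rows 1, 9, 13 → A = 35, 35, 35 ✓
(B=209, C=199): rows 2, 7, 8 → A takes values {22, 26} — violation
(B=209, C=201): row 3 → A = 37 ✓
(B=217, C=182): row 4 → A = 21 ✓
(B=217, C=183): row 5 → A = 21 ✓
(B=217, C=199): row 6 → A = 33 ✓
(B=212, C=183): row 10 → A = 26 ✓
(B=202, C=186): row 11 → A = 23 ✓
(B=202, C=182): rows 12, 16 → A = 27, 27 ✓
(B=202, C=183): row 14 → A = 23 ✓
(B=214, C=183): row 15 → A = 29 ✓
Two rows agree on BC but differ on A, so BC → A does not hold.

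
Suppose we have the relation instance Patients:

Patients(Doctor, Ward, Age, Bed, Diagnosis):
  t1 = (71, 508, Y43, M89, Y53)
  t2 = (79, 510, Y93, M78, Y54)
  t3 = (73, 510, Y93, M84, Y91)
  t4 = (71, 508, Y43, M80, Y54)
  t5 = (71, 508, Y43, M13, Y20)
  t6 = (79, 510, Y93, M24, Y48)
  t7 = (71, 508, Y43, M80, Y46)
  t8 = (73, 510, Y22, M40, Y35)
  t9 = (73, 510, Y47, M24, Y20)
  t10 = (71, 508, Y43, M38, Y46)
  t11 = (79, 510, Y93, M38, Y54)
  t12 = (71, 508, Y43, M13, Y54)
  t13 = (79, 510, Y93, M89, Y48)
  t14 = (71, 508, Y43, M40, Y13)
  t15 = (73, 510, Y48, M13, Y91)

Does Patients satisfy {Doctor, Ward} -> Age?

No

(Doctor=71, Ward=508): rows 1, 4, 5, 7, 10, 12, 14 → Age = Y43, Y43, Y43, Y43, Y43, Y43, Y43 ✓
(Doctor=79, Ward=510): rows 2, 6, 11, 13 → Age = Y93, Y93, Y93, Y93 ✓
(Doctor=73, Ward=510): rows 3, 8, 9, 15 → Age takes values {Y93, Y22, Y47, Y48} — violation
Two rows agree on {Doctor, Ward} but differ on Age, so {Doctor, Ward} -> Age does not hold.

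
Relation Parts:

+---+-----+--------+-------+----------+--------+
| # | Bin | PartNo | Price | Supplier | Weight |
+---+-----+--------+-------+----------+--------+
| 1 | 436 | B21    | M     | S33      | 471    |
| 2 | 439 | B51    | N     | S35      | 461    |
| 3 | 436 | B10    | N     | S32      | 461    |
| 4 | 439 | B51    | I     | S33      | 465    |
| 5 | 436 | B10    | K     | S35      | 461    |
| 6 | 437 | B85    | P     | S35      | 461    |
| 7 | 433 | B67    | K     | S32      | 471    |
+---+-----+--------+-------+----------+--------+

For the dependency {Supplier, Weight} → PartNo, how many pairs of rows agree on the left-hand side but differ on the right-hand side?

3

(Supplier=S35, Weight=461): violating pairs (2,5), (2,6), (5,6) — 3 pairs.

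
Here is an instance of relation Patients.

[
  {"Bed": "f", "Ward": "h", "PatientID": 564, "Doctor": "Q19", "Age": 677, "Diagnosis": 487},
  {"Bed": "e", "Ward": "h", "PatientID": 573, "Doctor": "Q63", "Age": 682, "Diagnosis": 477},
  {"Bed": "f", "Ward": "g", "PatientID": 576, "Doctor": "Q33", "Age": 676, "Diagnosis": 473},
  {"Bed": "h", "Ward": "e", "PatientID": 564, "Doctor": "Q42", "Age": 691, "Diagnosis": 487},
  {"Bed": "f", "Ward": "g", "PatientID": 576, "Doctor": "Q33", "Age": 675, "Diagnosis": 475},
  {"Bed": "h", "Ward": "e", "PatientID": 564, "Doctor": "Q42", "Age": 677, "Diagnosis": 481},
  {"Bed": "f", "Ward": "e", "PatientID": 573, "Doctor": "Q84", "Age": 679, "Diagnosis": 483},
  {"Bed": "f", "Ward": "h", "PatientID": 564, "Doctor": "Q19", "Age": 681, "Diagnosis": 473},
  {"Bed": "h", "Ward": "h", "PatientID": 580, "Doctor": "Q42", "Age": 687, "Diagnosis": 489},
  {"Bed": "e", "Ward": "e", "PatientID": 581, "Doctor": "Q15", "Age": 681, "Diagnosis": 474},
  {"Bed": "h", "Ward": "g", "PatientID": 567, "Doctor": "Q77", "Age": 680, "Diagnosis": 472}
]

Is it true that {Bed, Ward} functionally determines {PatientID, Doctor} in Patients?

Yes

(Bed=f, Ward=h): 2 rows → {PatientID,Doctor} = (564, Q19), (564, Q19) ✓
(Bed=e, Ward=h): 1 row → {PatientID,Doctor} = (573, Q63) ✓
(Bed=f, Ward=g): 2 rows → {PatientID,Doctor} = (576, Q33), (576, Q33) ✓
(Bed=h, Ward=e): 2 rows → {PatientID,Doctor} = (564, Q42), (564, Q42) ✓
(Bed=f, Ward=e): 1 row → {PatientID,Doctor} = (573, Q84) ✓
(Bed=h, Ward=h): 1 row → {PatientID,Doctor} = (580, Q42) ✓
(Bed=e, Ward=e): 1 row → {PatientID,Doctor} = (581, Q15) ✓
(Bed=h, Ward=g): 1 row → {PatientID,Doctor} = (567, Q77) ✓
Every {Bed, Ward} value is associated with a single {PatientID, Doctor} value, so {Bed, Ward} → {PatientID, Doctor} holds.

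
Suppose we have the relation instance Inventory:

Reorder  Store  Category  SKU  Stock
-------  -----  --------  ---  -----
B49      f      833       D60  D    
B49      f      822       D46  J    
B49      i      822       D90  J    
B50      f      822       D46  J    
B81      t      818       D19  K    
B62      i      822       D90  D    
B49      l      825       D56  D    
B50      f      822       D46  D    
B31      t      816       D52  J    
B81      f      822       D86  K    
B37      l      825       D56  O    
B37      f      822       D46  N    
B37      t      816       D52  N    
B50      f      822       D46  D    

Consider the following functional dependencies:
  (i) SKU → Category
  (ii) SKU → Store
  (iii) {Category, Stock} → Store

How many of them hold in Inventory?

2

(i) SKU → Category: every LHS value maps to a single RHS value — holds.
(ii) SKU → Store: every LHS value maps to a single RHS value — holds.
(iii) {Category, Stock} → Store: (Category=822, Stock=J): 3 rows → Store takes values {f, i} — violation; (Category=822, Stock=D): 3 rows → Store takes values {i, f} — violation — fails.
2 of the 3 dependencies hold.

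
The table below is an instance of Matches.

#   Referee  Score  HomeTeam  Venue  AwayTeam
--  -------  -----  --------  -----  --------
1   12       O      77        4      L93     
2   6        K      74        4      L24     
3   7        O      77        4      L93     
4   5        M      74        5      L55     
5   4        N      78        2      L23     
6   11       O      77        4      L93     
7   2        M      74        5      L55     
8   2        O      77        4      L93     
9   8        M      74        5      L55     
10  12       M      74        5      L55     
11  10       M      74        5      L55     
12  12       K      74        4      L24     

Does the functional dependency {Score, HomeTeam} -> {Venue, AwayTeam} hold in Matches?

(Score=O, HomeTeam=77): rows 1, 3, 6, 8 → {Venue,AwayTeam} = (4, L93), (4, L93), (4, L93), (4, L93) ✓
(Score=K, HomeTeam=74): rows 2, 12 → {Venue,AwayTeam} = (4, L24), (4, L24) ✓
(Score=M, HomeTeam=74): rows 4, 7, 9, 10, 11 → {Venue,AwayTeam} = (5, L55), (5, L55), (5, L55), (5, L55), (5, L55) ✓
(Score=N, HomeTeam=78): row 5 → {Venue,AwayTeam} = (2, L23) ✓
Every {Score, HomeTeam} value is associated with a single {Venue, AwayTeam} value, so {Score, HomeTeam} -> {Venue, AwayTeam} holds.

Yes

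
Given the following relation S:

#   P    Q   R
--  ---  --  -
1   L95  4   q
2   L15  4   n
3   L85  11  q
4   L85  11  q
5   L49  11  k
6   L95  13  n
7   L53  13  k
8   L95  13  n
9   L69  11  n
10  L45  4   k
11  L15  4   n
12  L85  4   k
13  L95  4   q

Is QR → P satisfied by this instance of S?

(Q=4, R=q): rows 1, 13 → P = L95, L95 ✓
(Q=4, R=n): rows 2, 11 → P = L15, L15 ✓
(Q=11, R=q): rows 3, 4 → P = L85, L85 ✓
(Q=11, R=k): row 5 → P = L49 ✓
(Q=13, R=n): rows 6, 8 → P = L95, L95 ✓
(Q=13, R=k): row 7 → P = L53 ✓
(Q=11, R=n): row 9 → P = L69 ✓
(Q=4, R=k): rows 10, 12 → P takes values {L45, L85} — violation
Two rows agree on QR but differ on P, so QR → P does not hold.

No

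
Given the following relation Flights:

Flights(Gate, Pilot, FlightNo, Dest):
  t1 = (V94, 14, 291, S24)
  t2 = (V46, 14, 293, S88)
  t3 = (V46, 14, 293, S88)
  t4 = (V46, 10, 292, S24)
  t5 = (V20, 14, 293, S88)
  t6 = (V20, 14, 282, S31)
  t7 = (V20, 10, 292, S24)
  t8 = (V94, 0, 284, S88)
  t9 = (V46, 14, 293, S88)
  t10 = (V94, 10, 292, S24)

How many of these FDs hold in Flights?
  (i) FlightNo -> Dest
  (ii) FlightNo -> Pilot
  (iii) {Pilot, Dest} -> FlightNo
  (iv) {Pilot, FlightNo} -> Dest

(i) FlightNo -> Dest: every LHS value maps to a single RHS value — holds.
(ii) FlightNo -> Pilot: every LHS value maps to a single RHS value — holds.
(iii) {Pilot, Dest} -> FlightNo: every LHS value maps to a single RHS value — holds.
(iv) {Pilot, FlightNo} -> Dest: every LHS value maps to a single RHS value — holds.
4 of the 4 dependencies hold.

4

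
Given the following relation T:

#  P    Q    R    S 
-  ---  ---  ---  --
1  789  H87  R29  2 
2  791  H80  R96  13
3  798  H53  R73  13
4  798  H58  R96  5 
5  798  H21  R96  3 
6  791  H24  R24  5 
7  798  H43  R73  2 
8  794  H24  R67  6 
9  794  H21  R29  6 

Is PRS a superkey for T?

Yes

All 9 rows have distinct PRS values, so PRS → (all attributes) holds and PRS is a superkey.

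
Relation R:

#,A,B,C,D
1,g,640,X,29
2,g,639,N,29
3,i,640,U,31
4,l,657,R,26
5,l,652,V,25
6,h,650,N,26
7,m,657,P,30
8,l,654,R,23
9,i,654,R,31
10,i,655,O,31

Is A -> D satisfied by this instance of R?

No

A=g: rows 1, 2 → D = 29, 29 ✓
A=i: rows 3, 9, 10 → D = 31, 31, 31 ✓
A=l: rows 4, 5, 8 → D takes values {26, 25, 23} — violation
A=h: row 6 → D = 26 ✓
A=m: row 7 → D = 30 ✓
Two rows agree on A but differ on D, so A -> D does not hold.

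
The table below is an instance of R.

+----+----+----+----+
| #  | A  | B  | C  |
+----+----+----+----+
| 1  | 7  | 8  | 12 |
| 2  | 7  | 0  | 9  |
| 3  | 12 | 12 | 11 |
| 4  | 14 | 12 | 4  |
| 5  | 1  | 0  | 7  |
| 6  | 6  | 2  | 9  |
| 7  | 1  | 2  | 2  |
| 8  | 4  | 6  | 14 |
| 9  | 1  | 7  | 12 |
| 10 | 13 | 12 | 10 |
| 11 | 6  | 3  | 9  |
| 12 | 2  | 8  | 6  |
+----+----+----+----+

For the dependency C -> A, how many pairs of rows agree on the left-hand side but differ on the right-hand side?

3

C=12: violating pairs (1,9) — 1 pair.
C=9: violating pairs (2,6), (2,11) — 2 pairs.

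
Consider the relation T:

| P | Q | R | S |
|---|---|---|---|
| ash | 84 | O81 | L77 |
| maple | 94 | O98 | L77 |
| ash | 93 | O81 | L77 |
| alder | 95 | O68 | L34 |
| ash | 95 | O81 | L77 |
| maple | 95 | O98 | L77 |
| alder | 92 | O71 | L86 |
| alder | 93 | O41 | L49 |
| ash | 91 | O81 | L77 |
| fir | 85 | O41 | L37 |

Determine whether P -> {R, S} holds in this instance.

P=ash: 4 rows → {R,S} = (O81, L77), (O81, L77), (O81, L77), (O81, L77) ✓
P=maple: 2 rows → {R,S} = (O98, L77), (O98, L77) ✓
P=alder: 3 rows → {R,S} takes values {(O68, L34), (O71, L86), (O41, L49)} — violation
P=fir: 1 row → {R,S} = (O41, L37) ✓
Two rows agree on P but differ on {R, S}, so P -> {R, S} does not hold.

No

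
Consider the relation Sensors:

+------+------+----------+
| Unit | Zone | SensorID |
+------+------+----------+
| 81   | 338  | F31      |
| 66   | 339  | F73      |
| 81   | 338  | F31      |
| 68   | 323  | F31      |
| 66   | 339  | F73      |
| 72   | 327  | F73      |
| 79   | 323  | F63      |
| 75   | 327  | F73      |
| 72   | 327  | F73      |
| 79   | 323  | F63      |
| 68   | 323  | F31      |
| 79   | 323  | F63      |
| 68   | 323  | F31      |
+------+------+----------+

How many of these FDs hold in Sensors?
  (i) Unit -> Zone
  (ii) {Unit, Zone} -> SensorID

(i) Unit -> Zone: every LHS value maps to a single RHS value — holds.
(ii) {Unit, Zone} -> SensorID: every LHS value maps to a single RHS value — holds.
2 of the 2 dependencies hold.

2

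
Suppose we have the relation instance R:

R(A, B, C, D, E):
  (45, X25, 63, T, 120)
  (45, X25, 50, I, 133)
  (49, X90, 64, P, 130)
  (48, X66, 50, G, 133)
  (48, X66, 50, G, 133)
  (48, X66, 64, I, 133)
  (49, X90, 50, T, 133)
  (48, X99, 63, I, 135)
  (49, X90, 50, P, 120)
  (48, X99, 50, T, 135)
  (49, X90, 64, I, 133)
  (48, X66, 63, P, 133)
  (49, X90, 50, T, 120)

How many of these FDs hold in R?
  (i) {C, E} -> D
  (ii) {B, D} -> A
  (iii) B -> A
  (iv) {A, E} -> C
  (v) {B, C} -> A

(i) {C, E} -> D: (C=50, E=133): 4 rows → D takes values {I, G, T} — violation; (C=50, E=120): 2 rows → D takes values {P, T} — violation — fails.
(ii) {B, D} -> A: every LHS value maps to a single RHS value — holds.
(iii) B -> A: every LHS value maps to a single RHS value — holds.
(iv) {A, E} -> C: (A=48, E=133): 4 rows → C takes values {50, 64, 63} — violation; (A=49, E=133): 2 rows → C takes values {50, 64} — violation; (A=48, E=135): 2 rows → C takes values {63, 50} — violation — fails.
(v) {B, C} -> A: every LHS value maps to a single RHS value — holds.
3 of the 5 dependencies hold.

3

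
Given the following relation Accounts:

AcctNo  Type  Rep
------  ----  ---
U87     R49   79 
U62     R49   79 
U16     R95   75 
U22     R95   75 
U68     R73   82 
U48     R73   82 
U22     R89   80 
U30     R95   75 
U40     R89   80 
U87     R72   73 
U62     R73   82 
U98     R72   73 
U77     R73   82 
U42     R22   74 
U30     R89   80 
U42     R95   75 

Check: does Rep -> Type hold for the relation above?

Yes

Rep=79: 2 rows → Type = R49, R49 ✓
Rep=75: 4 rows → Type = R95, R95, R95, R95 ✓
Rep=82: 4 rows → Type = R73, R73, R73, R73 ✓
Rep=80: 3 rows → Type = R89, R89, R89 ✓
Rep=73: 2 rows → Type = R72, R72 ✓
Rep=74: 1 row → Type = R22 ✓
Every Rep value is associated with a single Type value, so Rep -> Type holds.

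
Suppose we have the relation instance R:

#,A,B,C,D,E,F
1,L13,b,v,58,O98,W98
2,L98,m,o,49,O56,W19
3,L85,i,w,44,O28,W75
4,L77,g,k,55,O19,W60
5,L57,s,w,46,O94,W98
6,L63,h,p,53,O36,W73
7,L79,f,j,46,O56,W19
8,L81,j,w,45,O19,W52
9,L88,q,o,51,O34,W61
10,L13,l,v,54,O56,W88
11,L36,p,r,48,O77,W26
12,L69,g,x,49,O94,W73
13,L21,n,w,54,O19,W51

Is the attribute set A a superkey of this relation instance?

Rows 1 and 10 have the same A value A=L13 but are distinct tuples, so A does not determine every attribute — not a superkey.

No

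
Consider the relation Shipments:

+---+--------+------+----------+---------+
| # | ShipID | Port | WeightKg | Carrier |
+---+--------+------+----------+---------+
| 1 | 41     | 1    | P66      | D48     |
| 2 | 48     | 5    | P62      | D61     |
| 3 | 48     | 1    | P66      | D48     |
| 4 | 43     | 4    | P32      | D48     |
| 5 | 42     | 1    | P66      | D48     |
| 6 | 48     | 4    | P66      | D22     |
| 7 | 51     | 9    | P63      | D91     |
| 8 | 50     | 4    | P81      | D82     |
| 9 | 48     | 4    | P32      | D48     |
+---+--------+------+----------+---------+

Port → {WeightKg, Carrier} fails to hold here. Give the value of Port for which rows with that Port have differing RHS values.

Port=1: rows 1, 3, 5 → {WeightKg,Carrier} = (P66, D48), (P66, D48), (P66, D48) ✓
Port=5: row 2 → {WeightKg,Carrier} = (P62, D61) ✓
Port=4: rows 4, 6, 8, 9 → {WeightKg,Carrier} takes values {(P32, D48), (P66, D22), (P81, D82)} — violation
Port=9: row 7 → {WeightKg,Carrier} = (P63, D91) ✓
The only Port value with inconsistent RHS is Port=4.

4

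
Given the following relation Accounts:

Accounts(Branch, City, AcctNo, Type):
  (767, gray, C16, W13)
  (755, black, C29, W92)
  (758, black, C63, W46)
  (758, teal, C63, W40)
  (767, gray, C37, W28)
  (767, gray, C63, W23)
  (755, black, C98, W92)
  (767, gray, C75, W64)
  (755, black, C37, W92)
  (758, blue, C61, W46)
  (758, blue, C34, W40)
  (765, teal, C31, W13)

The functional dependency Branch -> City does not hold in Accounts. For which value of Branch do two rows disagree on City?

758

Branch=767: 4 rows → City = gray, gray, gray, gray ✓
Branch=755: 3 rows → City = black, black, black ✓
Branch=758: 4 rows → City takes values {black, teal, blue} — violation
Branch=765: 1 row → City = teal ✓
The only Branch value with inconsistent City is Branch=758.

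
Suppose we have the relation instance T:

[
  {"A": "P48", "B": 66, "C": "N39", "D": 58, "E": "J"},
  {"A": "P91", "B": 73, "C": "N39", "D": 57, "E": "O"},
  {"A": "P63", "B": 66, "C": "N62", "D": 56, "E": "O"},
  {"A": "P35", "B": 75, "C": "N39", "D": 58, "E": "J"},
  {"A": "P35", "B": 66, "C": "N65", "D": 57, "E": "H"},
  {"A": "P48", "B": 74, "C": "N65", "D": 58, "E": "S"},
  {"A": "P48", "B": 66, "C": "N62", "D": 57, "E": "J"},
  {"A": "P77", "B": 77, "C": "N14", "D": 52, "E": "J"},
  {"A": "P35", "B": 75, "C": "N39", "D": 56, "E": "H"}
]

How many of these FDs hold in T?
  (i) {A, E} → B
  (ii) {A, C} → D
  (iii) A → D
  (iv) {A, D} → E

(i) {A, E} → B: (A=P35, E=H): 2 rows → B takes values {66, 75} — violation — fails.
(ii) {A, C} → D: (A=P35, C=N39): 2 rows → D takes values {58, 56} — violation — fails.
(iii) A → D: A=P48: 3 rows → D takes values {58, 57} — violation; A=P35: 3 rows → D takes values {58, 57, 56} — violation — fails.
(iv) {A, D} → E: (A=P48, D=58): 2 rows → E takes values {J, S} — violation — fails.
None of the 4 dependencies hold.

0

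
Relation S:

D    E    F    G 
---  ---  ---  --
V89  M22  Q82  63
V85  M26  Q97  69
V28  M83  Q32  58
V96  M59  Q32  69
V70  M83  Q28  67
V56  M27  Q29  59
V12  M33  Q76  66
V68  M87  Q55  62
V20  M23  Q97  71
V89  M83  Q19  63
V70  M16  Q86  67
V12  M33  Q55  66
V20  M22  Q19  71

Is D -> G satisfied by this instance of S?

Yes

D=V89: 2 rows → G = 63, 63 ✓
D=V85: 1 row → G = 69 ✓
D=V28: 1 row → G = 58 ✓
D=V96: 1 row → G = 69 ✓
D=V70: 2 rows → G = 67, 67 ✓
D=V56: 1 row → G = 59 ✓
D=V12: 2 rows → G = 66, 66 ✓
D=V68: 1 row → G = 62 ✓
D=V20: 2 rows → G = 71, 71 ✓
Every D value is associated with a single G value, so D -> G holds.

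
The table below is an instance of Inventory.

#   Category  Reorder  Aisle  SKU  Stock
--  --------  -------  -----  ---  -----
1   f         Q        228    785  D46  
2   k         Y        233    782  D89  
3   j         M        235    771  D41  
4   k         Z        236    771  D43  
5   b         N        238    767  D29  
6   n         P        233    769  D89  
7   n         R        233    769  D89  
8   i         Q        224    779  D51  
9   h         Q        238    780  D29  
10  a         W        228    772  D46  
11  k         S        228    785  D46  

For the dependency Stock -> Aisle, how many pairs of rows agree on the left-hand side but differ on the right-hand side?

Stock=D46: all 3 rows agree on Aisle — 0 pairs.
Stock=D89: all 3 rows agree on Aisle — 0 pairs.
Stock=D29: all 2 rows agree on Aisle — 0 pairs.

0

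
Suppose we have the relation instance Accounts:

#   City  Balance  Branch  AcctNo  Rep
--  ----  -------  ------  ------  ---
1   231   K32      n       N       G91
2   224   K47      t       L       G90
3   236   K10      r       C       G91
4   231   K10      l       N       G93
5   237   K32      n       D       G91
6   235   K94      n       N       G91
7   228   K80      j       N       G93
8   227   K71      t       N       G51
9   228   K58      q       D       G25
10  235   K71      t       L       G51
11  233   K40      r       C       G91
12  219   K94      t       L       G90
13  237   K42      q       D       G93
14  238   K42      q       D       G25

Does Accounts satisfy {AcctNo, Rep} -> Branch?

No

(AcctNo=N, Rep=G91): rows 1, 6 → Branch = n, n ✓
(AcctNo=L, Rep=G90): rows 2, 12 → Branch = t, t ✓
(AcctNo=C, Rep=G91): rows 3, 11 → Branch = r, r ✓
(AcctNo=N, Rep=G93): rows 4, 7 → Branch takes values {l, j} — violation
(AcctNo=D, Rep=G91): row 5 → Branch = n ✓
(AcctNo=N, Rep=G51): row 8 → Branch = t ✓
(AcctNo=D, Rep=G25): rows 9, 14 → Branch = q, q ✓
(AcctNo=L, Rep=G51): row 10 → Branch = t ✓
(AcctNo=D, Rep=G93): row 13 → Branch = q ✓
Two rows agree on {AcctNo, Rep} but differ on Branch, so {AcctNo, Rep} -> Branch does not hold.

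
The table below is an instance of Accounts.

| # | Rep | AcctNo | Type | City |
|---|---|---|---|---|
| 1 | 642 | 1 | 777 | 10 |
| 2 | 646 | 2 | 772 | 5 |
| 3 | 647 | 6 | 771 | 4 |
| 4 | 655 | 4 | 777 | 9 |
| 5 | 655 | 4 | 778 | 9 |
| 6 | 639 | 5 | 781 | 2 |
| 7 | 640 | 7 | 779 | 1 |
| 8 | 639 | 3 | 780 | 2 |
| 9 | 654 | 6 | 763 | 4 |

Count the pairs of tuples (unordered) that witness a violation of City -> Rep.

City=4: violating pairs (3,9) — 1 pair.
City=9: all 2 rows agree on Rep — 0 pairs.
City=2: all 2 rows agree on Rep — 0 pairs.

1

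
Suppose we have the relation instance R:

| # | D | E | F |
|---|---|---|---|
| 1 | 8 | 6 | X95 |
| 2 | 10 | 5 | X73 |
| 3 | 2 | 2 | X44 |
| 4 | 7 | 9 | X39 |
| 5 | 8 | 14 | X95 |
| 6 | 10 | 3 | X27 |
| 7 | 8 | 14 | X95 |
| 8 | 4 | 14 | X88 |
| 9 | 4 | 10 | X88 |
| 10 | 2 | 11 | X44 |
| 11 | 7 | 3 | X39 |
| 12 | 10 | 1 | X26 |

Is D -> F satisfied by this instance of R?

No

D=8: rows 1, 5, 7 → F = X95, X95, X95 ✓
D=10: rows 2, 6, 12 → F takes values {X73, X27, X26} — violation
D=2: rows 3, 10 → F = X44, X44 ✓
D=7: rows 4, 11 → F = X39, X39 ✓
D=4: rows 8, 9 → F = X88, X88 ✓
Two rows agree on D but differ on F, so D -> F does not hold.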